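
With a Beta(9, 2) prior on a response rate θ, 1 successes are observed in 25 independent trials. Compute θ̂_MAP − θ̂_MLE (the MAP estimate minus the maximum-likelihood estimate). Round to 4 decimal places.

MAP − MLE = 0.2247

Posterior is Beta(10, 26); MAP = (10−1)/(36−2) = 9/34 ≈ 0.26471.
MLE ignores the prior: θ̂_MLE = k/n = 1/25 ≈ 0.04000.
Difference = 9/34 − 1/25 = 191/850 ≈ 0.2247.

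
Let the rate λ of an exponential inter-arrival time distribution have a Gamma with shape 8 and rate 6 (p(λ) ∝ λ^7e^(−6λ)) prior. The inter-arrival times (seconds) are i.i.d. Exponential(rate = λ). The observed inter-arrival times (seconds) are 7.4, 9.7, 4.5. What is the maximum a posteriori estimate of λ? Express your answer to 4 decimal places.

λ̂_MAP = 0.3623

The Exponential(rate=λ) likelihood is ∝ λ^n e^(−λΣtᵢ). Here n = 3 and Σtᵢ = 7.4 + 9.7 + 4.5 = 21.6.
Posterior ∝ λ^7e^(−6λ) · λ^3e^(−21.6λ) = λ^10e^(−27.6λ), i.e. Gamma(11, 27.6).
Mode = (a−1)/b = 10/27.6 ≈ 0.3623.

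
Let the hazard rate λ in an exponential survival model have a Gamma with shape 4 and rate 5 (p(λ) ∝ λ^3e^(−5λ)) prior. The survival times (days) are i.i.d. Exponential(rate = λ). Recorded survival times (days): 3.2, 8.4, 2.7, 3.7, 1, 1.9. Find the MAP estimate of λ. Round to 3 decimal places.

λ̂_MAP = 0.347

The Exponential(rate=λ) likelihood is ∝ λ^n e^(−λΣtᵢ). Here n = 6 and Σtᵢ = 3.2 + 8.4 + 2.7 + 3.7 + 1 + 1.9 = 20.9.
Posterior ∝ λ^3e^(−5λ) · λ^6e^(−20.9λ) = λ^9e^(−25.9λ), i.e. Gamma(10, 25.9).
Mode = (a−1)/b = 9/25.9 ≈ 0.347.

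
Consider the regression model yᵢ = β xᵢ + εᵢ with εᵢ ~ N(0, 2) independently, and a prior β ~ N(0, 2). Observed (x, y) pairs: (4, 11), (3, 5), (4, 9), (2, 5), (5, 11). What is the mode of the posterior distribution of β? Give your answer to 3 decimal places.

β̂_MAP = 2.254

log p(β | y) = −Σ(yᵢ − βxᵢ)²/(2·2) − β²/(2·2) + const.
Setting the derivative to zero: Σxᵢ(yᵢ − βxᵢ)/2 − β/2 = 0, so β = Σxᵢyᵢ / (Σxᵢ² + σ²/τ²).
Σxᵢyᵢ = 4·11 + 3·5 + 4·9 + 2·5 + 5·11 = 160; Σxᵢ² = 70; σ²/τ² = 1.
β̂_MAP = 160 / (70 + 1) = 160/71 ≈ 2.254.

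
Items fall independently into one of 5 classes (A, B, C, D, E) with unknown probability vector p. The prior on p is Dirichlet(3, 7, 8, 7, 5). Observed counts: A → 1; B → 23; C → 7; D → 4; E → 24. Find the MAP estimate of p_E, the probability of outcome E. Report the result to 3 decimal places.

The posterior is Dirichlet(αᵢ + nᵢ) = Dirichlet(4, 30, 15, 11, 29).
For a Dirichlet(a₁,…,a_K) with all aᵢ > 1, the mode has j-th component (aⱼ − 1)/(Σaᵢ − K).
Here Σaᵢ = 89 and K = 5, so p_E = (29 − 1)/(89 − 5) = 28/84 ≈ 0.333.

MAP estimate of p_E = 0.333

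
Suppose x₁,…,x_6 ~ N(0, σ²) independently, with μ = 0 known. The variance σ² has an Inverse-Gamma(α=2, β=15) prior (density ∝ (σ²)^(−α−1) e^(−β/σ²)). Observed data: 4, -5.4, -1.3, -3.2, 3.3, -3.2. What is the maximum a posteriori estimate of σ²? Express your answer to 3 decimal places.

Sum of squared deviations about the known mean: SS = (4−0)² + (-5.4−0)² + (-1.3−0)² + (-3.2−0)² + (3.3−0)² + (-3.2−0)² = 78.22.
The Normal likelihood contributes (σ²)^(−n/2) exp(−SS/(2σ²)), so the posterior is Inverse-Gamma(α + n/2, β + SS/2) = Inverse-Gamma(5, 54.11).
The mode of Inverse-Gamma(a, b) is b/(a+1) = 54.11/6 ≈ 9.018.

σ̂²_MAP = 9.018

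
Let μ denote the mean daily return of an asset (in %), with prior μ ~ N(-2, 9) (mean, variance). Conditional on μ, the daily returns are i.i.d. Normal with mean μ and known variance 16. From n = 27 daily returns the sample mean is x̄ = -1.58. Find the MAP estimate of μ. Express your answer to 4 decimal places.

μ̂_MAP = -1.6059

n = 27, x̄ = -1.58.
For a Normal prior and Normal likelihood with known variance, the posterior is Normal; its mode equals its mean, the precision-weighted average.
Prior precision 1/σ₀² = 1/9; data precision n/σ² = 27/16 = 1.6875.
μ̂ = ((1/9)·(-2) + 1.6875·(-1.58)) / (1/9 + 1.6875) = (-20797/7200)/(259/144) = -2971/1850 ≈ -1.6059.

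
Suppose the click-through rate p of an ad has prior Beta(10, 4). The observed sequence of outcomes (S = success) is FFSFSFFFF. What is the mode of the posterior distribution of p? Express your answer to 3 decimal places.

p̂_MAP = 0.524

Prior: Beta(10, 4).
Data: 2 successes in 9 trials (from the sequence). The binomial likelihood contributes p^2(1−p)^7, so the posterior is Beta(10+2, 4+7) = Beta(12, 11).
For Beta(a, b) with a, b > 1 the mode is (a−1)/(a+b−2) = 11/21 ≈ 0.524.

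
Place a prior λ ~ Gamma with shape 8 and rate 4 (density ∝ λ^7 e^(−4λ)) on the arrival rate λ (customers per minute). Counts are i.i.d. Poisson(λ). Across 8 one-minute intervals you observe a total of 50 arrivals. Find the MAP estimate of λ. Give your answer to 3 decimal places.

Σxᵢ = 50, n = 8.
Posterior ∝ λ^7e^(−4λ) · λ^50e^(−8λ) = λ^57e^(−12λ), i.e. Gamma(shape=58, rate=12).
The mode of a Gamma(a, b) with a ≥ 1 (shape–rate) is (a−1)/b = 57/12 ≈ 4.750.

λ̂_MAP = 4.750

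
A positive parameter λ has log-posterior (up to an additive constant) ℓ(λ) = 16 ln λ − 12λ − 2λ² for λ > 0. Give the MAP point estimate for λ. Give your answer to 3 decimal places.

ℓ'(λ) = 16/λ − 12 − 4λ. Setting this to zero and multiplying by λ: 4λ² + 12λ − 16 = 0.
λ = (−12 + √(12² + 4·4·16)) / (2·4) = (−12 + √400) / 8 = (−12 + 20)/8 = 1.
ℓ''(λ) = −16/λ² − 4 < 0, confirming a maximum.

λ̂_MAP = 1.000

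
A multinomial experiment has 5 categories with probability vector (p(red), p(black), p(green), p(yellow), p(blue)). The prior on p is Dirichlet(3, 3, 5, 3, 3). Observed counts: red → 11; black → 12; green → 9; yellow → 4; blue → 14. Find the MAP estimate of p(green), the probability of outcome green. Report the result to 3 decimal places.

MAP estimate of p(green) = 0.210

The posterior is Dirichlet(αᵢ + nᵢ) = Dirichlet(14, 15, 14, 7, 17).
For a Dirichlet(a₁,…,a_K) with all aᵢ > 1, the mode has j-th component (aⱼ − 1)/(Σaᵢ − K).
Here Σaᵢ = 67 and K = 5, so p(green) = (14 − 1)/(67 − 5) = 13/62 ≈ 0.210.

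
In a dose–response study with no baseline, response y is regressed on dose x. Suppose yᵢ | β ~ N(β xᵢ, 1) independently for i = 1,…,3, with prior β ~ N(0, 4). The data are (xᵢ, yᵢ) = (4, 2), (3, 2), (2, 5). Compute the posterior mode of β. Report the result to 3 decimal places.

β̂_MAP = 0.821

log p(β | y) = −Σ(yᵢ − βxᵢ)²/(2·1) − β²/(2·4) + const.
Setting the derivative to zero: Σxᵢ(yᵢ − βxᵢ)/1 − β/4 = 0, so β = Σxᵢyᵢ / (Σxᵢ² + σ²/τ²).
Σxᵢyᵢ = 4·2 + 3·2 + 2·5 = 24; Σxᵢ² = 29; σ²/τ² = 0.25.
β̂_MAP = 24 / (29 + 0.25) = 24/29.25 ≈ 0.821.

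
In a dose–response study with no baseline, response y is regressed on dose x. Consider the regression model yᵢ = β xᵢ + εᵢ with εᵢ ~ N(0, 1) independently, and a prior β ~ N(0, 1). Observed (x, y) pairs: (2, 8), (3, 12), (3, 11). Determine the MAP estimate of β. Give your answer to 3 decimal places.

β̂_MAP = 3.696

log p(β | y) = −Σ(yᵢ − βxᵢ)²/(2·1) − β²/(2·1) + const.
Setting the derivative to zero: Σxᵢ(yᵢ − βxᵢ)/1 − β/1 = 0, so β = Σxᵢyᵢ / (Σxᵢ² + σ²/τ²).
Σxᵢyᵢ = 2·8 + 3·12 + 3·11 = 85; Σxᵢ² = 22; σ²/τ² = 1.
β̂_MAP = 85 / (22 + 1) = 85/23 ≈ 3.696.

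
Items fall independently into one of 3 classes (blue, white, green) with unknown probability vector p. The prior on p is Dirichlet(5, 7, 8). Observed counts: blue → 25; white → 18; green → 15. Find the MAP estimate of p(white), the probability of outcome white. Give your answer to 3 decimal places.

MAP estimate of p(white) = 0.320

The posterior is Dirichlet(αᵢ + nᵢ) = Dirichlet(30, 25, 23).
For a Dirichlet(a₁,…,a_K) with all aᵢ > 1, the mode has j-th component (aⱼ − 1)/(Σaᵢ − K).
Here Σaᵢ = 78 and K = 3, so p(white) = (25 − 1)/(78 − 3) = 24/75 ≈ 0.320.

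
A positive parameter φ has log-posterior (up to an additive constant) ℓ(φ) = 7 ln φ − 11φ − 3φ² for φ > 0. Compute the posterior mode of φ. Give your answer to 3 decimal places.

ℓ'(φ) = 7/φ − 11 − 6φ. Setting this to zero and multiplying by φ: 6φ² + 11φ − 7 = 0.
φ = (−11 + √(11² + 4·6·7)) / (2·6) = (−11 + √289) / 12 = (−11 + 17)/12 = 1/2.
ℓ''(φ) = −7/φ² − 6 < 0, confirming a maximum.

φ̂_MAP = 0.500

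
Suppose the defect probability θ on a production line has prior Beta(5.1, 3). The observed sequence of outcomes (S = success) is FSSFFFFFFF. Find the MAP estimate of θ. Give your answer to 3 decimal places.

Prior: Beta(5.1, 3).
Data: 2 successes in 10 trials (from the sequence). The binomial likelihood contributes θ^2(1−θ)^8, so the posterior is Beta(5.1+2, 3+8) = Beta(7.1, 11).
For Beta(a, b) with a, b > 1 the mode is (a−1)/(a+b−2) = 6.1/16.1 ≈ 0.379.

θ̂_MAP = 0.379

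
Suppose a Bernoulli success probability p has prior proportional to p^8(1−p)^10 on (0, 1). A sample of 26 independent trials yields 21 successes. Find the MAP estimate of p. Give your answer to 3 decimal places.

p̂_MAP = 0.659

The prior density ∝ p^8(1−p)^10 is the kernel of Beta(9, 11).
Data: 21 successes in 26 trials. The binomial likelihood contributes p^21(1−p)^5, so the posterior is Beta(9+21, 11+5) = Beta(30, 16).
For Beta(a, b) with a, b > 1 the mode is (a−1)/(a+b−2) = 29/44 ≈ 0.659.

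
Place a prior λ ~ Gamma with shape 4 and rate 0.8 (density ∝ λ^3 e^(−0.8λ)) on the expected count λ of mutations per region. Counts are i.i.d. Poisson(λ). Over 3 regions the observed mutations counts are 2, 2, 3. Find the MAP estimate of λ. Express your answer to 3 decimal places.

Σxᵢ = 2+2+3 = 7, with n = 3.
Posterior ∝ λ^3e^(−0.8λ) · λ^7e^(−3λ) = λ^10e^(−3.8λ), i.e. Gamma(shape=11, rate=3.8).
The mode of a Gamma(a, b) with a ≥ 1 (shape–rate) is (a−1)/b = 10/3.8 ≈ 2.632.

λ̂_MAP = 2.632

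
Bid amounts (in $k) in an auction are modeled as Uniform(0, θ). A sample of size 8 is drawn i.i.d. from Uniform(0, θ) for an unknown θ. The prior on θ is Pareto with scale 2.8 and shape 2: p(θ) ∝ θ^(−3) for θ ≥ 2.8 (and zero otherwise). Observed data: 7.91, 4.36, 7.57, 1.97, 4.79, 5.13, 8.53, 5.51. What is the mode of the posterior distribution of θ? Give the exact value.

The Uniform(0, θ) likelihood is θ^(−n) for θ ≥ max(xᵢ), zero otherwise. Here max(xᵢ) = 8.53.
Posterior ∝ θ^(−3) · θ^(−8) = θ^(−11) on θ ≥ max(2.8, 8.53) = 8.53.
This density is strictly decreasing in θ, so the posterior mode lies at the lower boundary of the support.

θ̂_MAP = 8.53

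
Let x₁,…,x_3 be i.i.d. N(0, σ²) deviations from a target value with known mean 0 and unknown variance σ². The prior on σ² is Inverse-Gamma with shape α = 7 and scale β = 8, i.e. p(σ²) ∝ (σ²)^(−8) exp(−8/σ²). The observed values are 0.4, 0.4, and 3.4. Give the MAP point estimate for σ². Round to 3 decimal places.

σ̂²_MAP = 1.467

Sum of squared deviations about the known mean: SS = (0.4−0)² + (0.4−0)² + (3.4−0)² = 11.88.
The Normal likelihood contributes (σ²)^(−n/2) exp(−SS/(2σ²)), so the posterior is Inverse-Gamma(α + n/2, β + SS/2) = Inverse-Gamma(8.5, 13.94).
The mode of Inverse-Gamma(a, b) is b/(a+1) = 13.94/9.5 ≈ 1.467.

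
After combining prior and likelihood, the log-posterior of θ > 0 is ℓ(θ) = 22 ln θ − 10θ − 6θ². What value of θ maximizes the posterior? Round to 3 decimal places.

ℓ'(θ) = 22/θ − 10 − 12θ. Setting this to zero and multiplying by θ: 12θ² + 10θ − 22 = 0.
θ = (−10 + √(10² + 4·12·22)) / (2·12) = (−10 + √1156) / 24 = (−10 + 34)/24 = 1.
ℓ''(θ) = −22/θ² − 12 < 0, confirming a maximum.

θ̂_MAP = 1.000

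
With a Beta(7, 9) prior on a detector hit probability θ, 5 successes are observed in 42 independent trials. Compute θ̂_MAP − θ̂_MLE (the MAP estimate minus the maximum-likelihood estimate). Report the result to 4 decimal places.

Posterior is Beta(12, 46); MAP = (12−1)/(58−2) = 11/56 ≈ 0.19643.
MLE ignores the prior: θ̂_MLE = k/n = 5/42 ≈ 0.11905.
Difference = 11/56 − 5/42 = 13/168 ≈ 0.0774.

MAP − MLE = 0.0774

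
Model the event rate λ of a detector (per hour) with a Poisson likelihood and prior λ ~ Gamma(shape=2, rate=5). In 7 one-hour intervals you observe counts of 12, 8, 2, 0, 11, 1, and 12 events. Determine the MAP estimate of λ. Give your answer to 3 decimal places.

Σxᵢ = 12+8+2+0+11+1+12 = 46, with n = 7.
Posterior ∝ λe^(−5λ) · λ^46e^(−7λ) = λ^47e^(−12λ), i.e. Gamma(shape=48, rate=12).
The mode of a Gamma(a, b) with a ≥ 1 (shape–rate) is (a−1)/b = 47/12 ≈ 3.917.

λ̂_MAP = 3.917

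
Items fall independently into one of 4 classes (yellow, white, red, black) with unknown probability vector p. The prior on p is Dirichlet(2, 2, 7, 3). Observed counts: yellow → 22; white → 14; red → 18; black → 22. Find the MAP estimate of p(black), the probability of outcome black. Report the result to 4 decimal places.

MAP estimate of p(black) = 0.2791

The posterior is Dirichlet(αᵢ + nᵢ) = Dirichlet(24, 16, 25, 25).
For a Dirichlet(a₁,…,a_K) with all aᵢ > 1, the mode has j-th component (aⱼ − 1)/(Σaᵢ − K).
Here Σaᵢ = 90 and K = 4, so p(black) = (25 − 1)/(90 − 4) = 24/86 ≈ 0.2791.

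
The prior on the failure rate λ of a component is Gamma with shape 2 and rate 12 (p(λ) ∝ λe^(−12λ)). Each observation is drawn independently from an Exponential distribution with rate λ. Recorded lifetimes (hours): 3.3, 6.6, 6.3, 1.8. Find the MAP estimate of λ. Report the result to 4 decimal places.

The Exponential(rate=λ) likelihood is ∝ λ^n e^(−λΣtᵢ). Here n = 4 and Σtᵢ = 3.3 + 6.6 + 6.3 + 1.8 = 18.
Posterior ∝ λe^(−12λ) · λ^4e^(−18λ) = λ^5e^(−30λ), i.e. Gamma(6, 30).
Mode = (a−1)/b = 5/30 ≈ 0.1667.

λ̂_MAP = 0.1667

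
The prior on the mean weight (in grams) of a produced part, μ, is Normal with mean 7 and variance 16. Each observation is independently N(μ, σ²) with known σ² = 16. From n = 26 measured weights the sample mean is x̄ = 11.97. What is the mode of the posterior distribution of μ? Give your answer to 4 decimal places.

n = 26, x̄ = 11.97.
For a Normal prior and Normal likelihood with known variance, the posterior is Normal; its mode equals its mean, the precision-weighted average.
Prior precision 1/σ₀² = 1/16 = 0.0625; data precision n/σ² = 26/16 = 1.625.
μ̂ = (0.0625·7 + 1.625·11.97) / (0.0625 + 1.625) = 19.88875/1.6875 = 15911/1350 ≈ 11.7859.

μ̂_MAP = 11.7859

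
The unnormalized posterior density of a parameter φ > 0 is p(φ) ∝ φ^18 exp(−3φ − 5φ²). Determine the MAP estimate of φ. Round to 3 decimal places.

φ̂_MAP = 1.200

ℓ'(φ) = 18/φ − 3 − 10φ. Setting this to zero and multiplying by φ: 10φ² + 3φ − 18 = 0.
φ = (−3 + √(3² + 4·10·18)) / (2·10) = (−3 + √729) / 20 = (−3 + 27)/20 = 6/5.
ℓ''(φ) = −18/φ² − 10 < 0, confirming a maximum.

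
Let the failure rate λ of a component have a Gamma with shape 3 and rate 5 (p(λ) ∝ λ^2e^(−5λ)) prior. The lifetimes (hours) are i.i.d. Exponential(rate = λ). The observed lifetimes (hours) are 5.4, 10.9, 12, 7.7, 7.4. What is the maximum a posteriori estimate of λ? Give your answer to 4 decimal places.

The Exponential(rate=λ) likelihood is ∝ λ^n e^(−λΣtᵢ). Here n = 5 and Σtᵢ = 5.4 + 10.9 + 12 + 7.7 + 7.4 = 43.4.
Posterior ∝ λ^2e^(−5λ) · λ^5e^(−43.4λ) = λ^7e^(−48.4λ), i.e. Gamma(8, 48.4).
Mode = (a−1)/b = 7/48.4 ≈ 0.1446.

λ̂_MAP = 0.1446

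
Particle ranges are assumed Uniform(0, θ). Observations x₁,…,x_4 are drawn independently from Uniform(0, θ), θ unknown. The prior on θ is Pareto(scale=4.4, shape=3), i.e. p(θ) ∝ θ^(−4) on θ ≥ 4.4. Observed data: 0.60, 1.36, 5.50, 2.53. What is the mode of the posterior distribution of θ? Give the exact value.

The Uniform(0, θ) likelihood is θ^(−n) for θ ≥ max(xᵢ), zero otherwise. Here max(xᵢ) = 5.50.
Posterior ∝ θ^(−4) · θ^(−4) = θ^(−8) on θ ≥ max(4.4, 5.50) = 5.50.
This density is strictly decreasing in θ, so the posterior mode lies at the lower boundary of the support.

θ̂_MAP = 5.50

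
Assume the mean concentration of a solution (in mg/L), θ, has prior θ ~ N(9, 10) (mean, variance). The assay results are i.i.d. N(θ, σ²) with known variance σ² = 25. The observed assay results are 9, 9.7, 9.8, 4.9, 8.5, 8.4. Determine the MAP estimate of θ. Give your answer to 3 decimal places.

n = 6; x̄ = (9 + 9.7 + 9.8 + 4.9 + 8.5 + 8.4)/6 = 50.3/6 = 503/60 ≈ 8.3833.
For a Normal prior and Normal likelihood with known variance, the posterior is Normal; its mode equals its mean, the precision-weighted average.
Prior precision 1/σ₀² = 1/10 = 0.1; data precision n/σ² = 6/25 = 0.24.
θ̂ = (0.1·9 + 0.24·(503/60)) / (0.1 + 0.24) = 2.912/0.34 = 728/85 ≈ 8.565.

θ̂_MAP = 8.565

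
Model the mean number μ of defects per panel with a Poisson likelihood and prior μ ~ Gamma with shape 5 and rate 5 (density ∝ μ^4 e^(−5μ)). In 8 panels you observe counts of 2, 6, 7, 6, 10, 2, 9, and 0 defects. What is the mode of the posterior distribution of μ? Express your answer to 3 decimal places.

Σxᵢ = 2+6+7+6+10+2+9+0 = 42, with n = 8.
Posterior ∝ μ^4e^(−5μ) · μ^42e^(−8μ) = μ^46e^(−13μ), i.e. Gamma(shape=47, rate=13).
The mode of a Gamma(a, b) with a ≥ 1 (shape–rate) is (a−1)/b = 46/13 ≈ 3.538.

μ̂_MAP = 3.538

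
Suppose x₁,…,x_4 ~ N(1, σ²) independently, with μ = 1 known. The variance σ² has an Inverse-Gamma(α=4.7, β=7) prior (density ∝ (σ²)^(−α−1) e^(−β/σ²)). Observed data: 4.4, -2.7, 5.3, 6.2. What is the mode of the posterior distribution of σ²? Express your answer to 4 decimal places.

Sum of squared deviations about the known mean: SS = (4.4−1)² + (-2.7−1)² + (5.3−1)² + (6.2−1)² = 70.78.
The Normal likelihood contributes (σ²)^(−n/2) exp(−SS/(2σ²)), so the posterior is Inverse-Gamma(α + n/2, β + SS/2) = Inverse-Gamma(6.7, 42.39).
The mode of Inverse-Gamma(a, b) is b/(a+1) = 42.39/7.7 ≈ 5.5052.

σ̂²_MAP = 5.5052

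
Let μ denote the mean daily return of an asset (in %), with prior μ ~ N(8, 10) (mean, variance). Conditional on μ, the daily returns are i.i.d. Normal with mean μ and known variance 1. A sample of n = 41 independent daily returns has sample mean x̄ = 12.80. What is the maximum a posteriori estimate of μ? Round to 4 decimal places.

n = 41, x̄ = 12.80.
For a Normal prior and Normal likelihood with known variance, the posterior is Normal; its mode equals its mean, the precision-weighted average.
Prior precision 1/σ₀² = 1/10 = 0.1; data precision n/σ² = 41/1 = 41.
μ̂ = (0.1·8 + 41·12.8) / (0.1 + 41) = 525.6/41.1 = 1752/137 ≈ 12.7883.

μ̂_MAP = 12.7883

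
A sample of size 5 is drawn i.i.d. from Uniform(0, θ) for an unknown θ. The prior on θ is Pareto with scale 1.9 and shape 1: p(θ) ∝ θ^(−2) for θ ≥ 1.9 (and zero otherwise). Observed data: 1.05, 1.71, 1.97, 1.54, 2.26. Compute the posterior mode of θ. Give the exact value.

The Uniform(0, θ) likelihood is θ^(−n) for θ ≥ max(xᵢ), zero otherwise. Here max(xᵢ) = 2.26.
Posterior ∝ θ^(−2) · θ^(−5) = θ^(−7) on θ ≥ max(1.9, 2.26) = 2.26.
This density is strictly decreasing in θ, so the posterior mode lies at the lower boundary of the support.

θ̂_MAP = 2.26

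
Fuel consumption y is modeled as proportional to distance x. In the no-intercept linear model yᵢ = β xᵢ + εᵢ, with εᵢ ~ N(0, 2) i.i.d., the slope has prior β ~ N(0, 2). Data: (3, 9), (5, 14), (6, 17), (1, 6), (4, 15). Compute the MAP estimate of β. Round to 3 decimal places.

log p(β | y) = −Σ(yᵢ − βxᵢ)²/(2·2) − β²/(2·2) + const.
Setting the derivative to zero: Σxᵢ(yᵢ − βxᵢ)/2 − β/2 = 0, so β = Σxᵢyᵢ / (Σxᵢ² + σ²/τ²).
Σxᵢyᵢ = 3·9 + 5·14 + 6·17 + 1·6 + 4·15 = 265; Σxᵢ² = 87; σ²/τ² = 1.
β̂_MAP = 265 / (87 + 1) = 265/88 ≈ 3.011.

β̂_MAP = 3.011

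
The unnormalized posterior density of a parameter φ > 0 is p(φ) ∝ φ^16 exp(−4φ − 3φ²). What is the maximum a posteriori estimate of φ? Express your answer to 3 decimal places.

φ̂_MAP = 1.333

ℓ'(φ) = 16/φ − 4 − 6φ. Setting this to zero and multiplying by φ: 6φ² + 4φ − 16 = 0.
φ = (−4 + √(4² + 4·6·16)) / (2·6) = (−4 + √400) / 12 = (−4 + 20)/12 = 4/3.
ℓ''(φ) = −16/φ² − 6 < 0, confirming a maximum.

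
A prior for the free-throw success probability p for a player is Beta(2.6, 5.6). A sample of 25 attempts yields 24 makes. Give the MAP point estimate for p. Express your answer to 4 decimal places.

p̂_MAP = 0.8205

Prior: Beta(2.6, 5.6).
Data: 24 successes in 25 trials. The binomial likelihood contributes p^24(1−p)^1, so the posterior is Beta(2.6+24, 5.6+1) = Beta(26.6, 6.6).
For Beta(a, b) with a, b > 1 the mode is (a−1)/(a+b−2) = 25.6/31.2 ≈ 0.8205.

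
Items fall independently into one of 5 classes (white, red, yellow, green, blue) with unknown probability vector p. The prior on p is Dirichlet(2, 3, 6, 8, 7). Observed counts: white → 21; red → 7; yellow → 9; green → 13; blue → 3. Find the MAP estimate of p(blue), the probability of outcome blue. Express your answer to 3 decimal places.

The posterior is Dirichlet(αᵢ + nᵢ) = Dirichlet(23, 10, 15, 21, 10).
For a Dirichlet(a₁,…,a_K) with all aᵢ > 1, the mode has j-th component (aⱼ − 1)/(Σaᵢ − K).
Here Σaᵢ = 79 and K = 5, so p(blue) = (10 − 1)/(79 − 5) = 9/74 ≈ 0.122.

MAP estimate of p(blue) = 0.122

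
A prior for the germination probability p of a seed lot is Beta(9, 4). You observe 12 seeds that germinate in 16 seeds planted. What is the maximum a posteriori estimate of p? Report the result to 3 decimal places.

p̂_MAP = 0.741

Prior: Beta(9, 4).
Data: 12 successes in 16 trials. The binomial likelihood contributes p^12(1−p)^4, so the posterior is Beta(9+12, 4+4) = Beta(21, 8).
For Beta(a, b) with a, b > 1 the mode is (a−1)/(a+b−2) = 20/27 ≈ 0.741.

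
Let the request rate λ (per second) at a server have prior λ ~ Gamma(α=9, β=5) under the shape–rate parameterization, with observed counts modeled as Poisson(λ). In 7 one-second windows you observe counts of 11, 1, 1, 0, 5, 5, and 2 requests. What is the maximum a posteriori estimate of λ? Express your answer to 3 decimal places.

Σxᵢ = 11+1+1+0+5+5+2 = 25, with n = 7.
Posterior ∝ λ^8e^(−5λ) · λ^25e^(−7λ) = λ^33e^(−12λ), i.e. Gamma(shape=34, rate=12).
The mode of a Gamma(a, b) with a ≥ 1 (shape–rate) is (a−1)/b = 33/12 ≈ 2.750.

λ̂_MAP = 2.750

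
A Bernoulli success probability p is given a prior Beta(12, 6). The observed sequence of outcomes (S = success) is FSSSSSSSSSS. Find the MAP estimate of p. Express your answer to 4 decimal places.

p̂_MAP = 0.7778

Prior: Beta(12, 6).
Data: 10 successes in 11 trials (from the sequence). The binomial likelihood contributes p^10(1−p)^1, so the posterior is Beta(12+10, 6+1) = Beta(22, 7).
For Beta(a, b) with a, b > 1 the mode is (a−1)/(a+b−2) = 21/27 ≈ 0.7778.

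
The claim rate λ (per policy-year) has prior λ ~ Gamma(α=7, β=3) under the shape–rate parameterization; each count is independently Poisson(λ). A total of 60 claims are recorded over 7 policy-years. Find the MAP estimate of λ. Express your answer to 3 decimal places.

Σxᵢ = 60, n = 7.
Posterior ∝ λ^6e^(−3λ) · λ^60e^(−7λ) = λ^66e^(−10λ), i.e. Gamma(shape=67, rate=10).
The mode of a Gamma(a, b) with a ≥ 1 (shape–rate) is (a−1)/b = 66/10 ≈ 6.600.

λ̂_MAP = 6.600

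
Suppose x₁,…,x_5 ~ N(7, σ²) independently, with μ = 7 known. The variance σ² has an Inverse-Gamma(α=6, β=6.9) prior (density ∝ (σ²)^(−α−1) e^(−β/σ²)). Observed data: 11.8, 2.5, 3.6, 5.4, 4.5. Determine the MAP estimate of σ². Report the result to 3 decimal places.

σ̂²_MAP = 4.077

Sum of squared deviations about the known mean: SS = (11.8−7)² + (2.5−7)² + (3.6−7)² + (5.4−7)² + (4.5−7)² = 63.66.
The Normal likelihood contributes (σ²)^(−n/2) exp(−SS/(2σ²)), so the posterior is Inverse-Gamma(α + n/2, β + SS/2) = Inverse-Gamma(8.5, 38.73).
The mode of Inverse-Gamma(a, b) is b/(a+1) = 38.73/9.5 ≈ 4.077.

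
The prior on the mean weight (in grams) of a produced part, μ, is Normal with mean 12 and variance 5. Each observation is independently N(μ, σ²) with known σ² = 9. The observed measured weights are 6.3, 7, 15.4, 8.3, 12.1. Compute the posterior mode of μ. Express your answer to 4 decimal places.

μ̂_MAP = 10.3971

n = 5; x̄ = (6.3 + 7 + 15.4 + 8.3 + 12.1)/5 = 49.1/5 = 9.82.
For a Normal prior and Normal likelihood with known variance, the posterior is Normal; its mode equals its mean, the precision-weighted average.
Prior precision 1/σ₀² = 1/5 = 0.2; data precision n/σ² = 5/9.
μ̂ = (0.2·12 + (5/9)·9.82) / (0.2 + 5/9) = (707/90)/(34/45) = 707/68 ≈ 10.3971.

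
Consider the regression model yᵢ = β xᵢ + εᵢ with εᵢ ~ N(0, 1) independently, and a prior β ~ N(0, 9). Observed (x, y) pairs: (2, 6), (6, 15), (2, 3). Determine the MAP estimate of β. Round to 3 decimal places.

β̂_MAP = 2.448

log p(β | y) = −Σ(yᵢ − βxᵢ)²/(2·1) − β²/(2·9) + const.
Setting the derivative to zero: Σxᵢ(yᵢ − βxᵢ)/1 − β/9 = 0, so β = Σxᵢyᵢ / (Σxᵢ² + σ²/τ²).
Σxᵢyᵢ = 2·6 + 6·15 + 2·3 = 108; Σxᵢ² = 44; σ²/τ² = 1/9.
β̂_MAP = 108 / (44 + 1/9) = 108/(397/9) = 972/397 ≈ 2.448.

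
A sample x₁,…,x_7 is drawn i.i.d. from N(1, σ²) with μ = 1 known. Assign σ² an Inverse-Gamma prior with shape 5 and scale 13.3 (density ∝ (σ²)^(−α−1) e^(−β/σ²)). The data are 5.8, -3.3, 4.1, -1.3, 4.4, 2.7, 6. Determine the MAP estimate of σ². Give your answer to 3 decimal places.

Sum of squared deviations about the known mean: SS = (5.8−1)² + (-3.3−1)² + (4.1−1)² + (-1.3−1)² + (4.4−1)² + (2.7−1)² + (6−1)² = 95.88.
The Normal likelihood contributes (σ²)^(−n/2) exp(−SS/(2σ²)), so the posterior is Inverse-Gamma(α + n/2, β + SS/2) = Inverse-Gamma(8.5, 61.24).
The mode of Inverse-Gamma(a, b) is b/(a+1) = 61.24/9.5 ≈ 6.446.

σ̂²_MAP = 6.446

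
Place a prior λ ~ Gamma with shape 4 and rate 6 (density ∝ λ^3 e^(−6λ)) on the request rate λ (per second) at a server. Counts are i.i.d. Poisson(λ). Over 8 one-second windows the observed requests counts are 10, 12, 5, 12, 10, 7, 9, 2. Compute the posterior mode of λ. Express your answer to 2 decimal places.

λ̂_MAP = 5.00

Σxᵢ = 10+12+5+12+10+7+9+2 = 67, with n = 8.
Posterior ∝ λ^3e^(−6λ) · λ^67e^(−8λ) = λ^70e^(−14λ), i.e. Gamma(shape=71, rate=14).
The mode of a Gamma(a, b) with a ≥ 1 (shape–rate) is (a−1)/b = 70/14 ≈ 5.00.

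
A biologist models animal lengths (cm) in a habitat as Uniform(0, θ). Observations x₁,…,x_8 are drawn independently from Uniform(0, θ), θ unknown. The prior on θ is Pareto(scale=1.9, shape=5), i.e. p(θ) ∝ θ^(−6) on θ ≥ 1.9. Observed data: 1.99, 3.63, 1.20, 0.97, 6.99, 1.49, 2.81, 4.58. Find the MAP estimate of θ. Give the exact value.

θ̂_MAP = 6.99

The Uniform(0, θ) likelihood is θ^(−n) for θ ≥ max(xᵢ), zero otherwise. Here max(xᵢ) = 6.99.
Posterior ∝ θ^(−6) · θ^(−8) = θ^(−14) on θ ≥ max(1.9, 6.99) = 6.99.
This density is strictly decreasing in θ, so the posterior mode lies at the lower boundary of the support.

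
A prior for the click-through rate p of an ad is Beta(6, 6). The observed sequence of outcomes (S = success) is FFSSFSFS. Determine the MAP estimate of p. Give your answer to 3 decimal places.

Prior: Beta(6, 6).
Data: 4 successes in 8 trials (from the sequence). The binomial likelihood contributes p^4(1−p)^4, so the posterior is Beta(6+4, 6+4) = Beta(10, 10).
For Beta(a, b) with a, b > 1 the mode is (a−1)/(a+b−2) = 9/18 ≈ 0.500.

p̂_MAP = 0.500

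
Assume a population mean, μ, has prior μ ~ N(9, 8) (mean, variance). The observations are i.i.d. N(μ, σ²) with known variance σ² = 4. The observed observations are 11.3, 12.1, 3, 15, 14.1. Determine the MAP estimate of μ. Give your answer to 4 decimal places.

μ̂_MAP = 10.9091

n = 5; x̄ = (11.3 + 12.1 + 3 + 15 + 14.1)/5 = 55.5/5 = 11.1.
For a Normal prior and Normal likelihood with known variance, the posterior is Normal; its mode equals its mean, the precision-weighted average.
Prior precision 1/σ₀² = 1/8 = 0.125; data precision n/σ² = 5/4 = 1.25.
μ̂ = (0.125·9 + 1.25·11.1) / (0.125 + 1.25) = 15/1.375 = 120/11 ≈ 10.9091.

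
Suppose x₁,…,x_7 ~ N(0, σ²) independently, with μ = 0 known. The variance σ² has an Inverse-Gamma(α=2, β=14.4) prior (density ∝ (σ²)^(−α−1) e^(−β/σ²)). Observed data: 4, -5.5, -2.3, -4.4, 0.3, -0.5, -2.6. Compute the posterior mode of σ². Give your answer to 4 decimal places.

σ̂²_MAP = 8.2154

Sum of squared deviations about the known mean: SS = (4−0)² + (-5.5−0)² + (-2.3−0)² + (-4.4−0)² + (0.3−0)² + (-0.5−0)² + (-2.6−0)² = 78.
The Normal likelihood contributes (σ²)^(−n/2) exp(−SS/(2σ²)), so the posterior is Inverse-Gamma(α + n/2, β + SS/2) = Inverse-Gamma(5.5, 53.4).
The mode of Inverse-Gamma(a, b) is b/(a+1) = 53.4/6.5 ≈ 8.2154.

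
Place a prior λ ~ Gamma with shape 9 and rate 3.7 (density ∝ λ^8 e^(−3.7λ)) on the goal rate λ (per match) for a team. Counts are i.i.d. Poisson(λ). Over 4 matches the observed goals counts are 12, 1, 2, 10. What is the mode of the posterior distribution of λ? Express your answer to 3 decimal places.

Σxᵢ = 12+1+2+10 = 25, with n = 4.
Posterior ∝ λ^8e^(−3.7λ) · λ^25e^(−4λ) = λ^33e^(−7.7λ), i.e. Gamma(shape=34, rate=7.7).
The mode of a Gamma(a, b) with a ≥ 1 (shape–rate) is (a−1)/b = 33/7.7 ≈ 4.286.

λ̂_MAP = 4.286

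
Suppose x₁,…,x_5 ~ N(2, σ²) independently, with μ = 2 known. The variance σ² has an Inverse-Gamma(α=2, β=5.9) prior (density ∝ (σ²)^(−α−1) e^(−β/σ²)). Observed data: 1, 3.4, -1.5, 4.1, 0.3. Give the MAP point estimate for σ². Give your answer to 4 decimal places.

Sum of squared deviations about the known mean: SS = (1−2)² + (3.4−2)² + (-1.5−2)² + (4.1−2)² + (0.3−2)² = 22.51.
The Normal likelihood contributes (σ²)^(−n/2) exp(−SS/(2σ²)), so the posterior is Inverse-Gamma(α + n/2, β + SS/2) = Inverse-Gamma(4.5, 17.155).
The mode of Inverse-Gamma(a, b) is b/(a+1) = 17.155/5.5 ≈ 3.1191.

σ̂²_MAP = 3.1191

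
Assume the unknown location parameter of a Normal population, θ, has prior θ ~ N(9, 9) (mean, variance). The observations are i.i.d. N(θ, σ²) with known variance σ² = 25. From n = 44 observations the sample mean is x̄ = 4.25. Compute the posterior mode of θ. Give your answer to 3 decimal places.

n = 44, x̄ = 4.25.
For a Normal prior and Normal likelihood with known variance, the posterior is Normal; its mode equals its mean, the precision-weighted average.
Prior precision 1/σ₀² = 1/9; data precision n/σ² = 44/25 = 1.76.
θ̂ = ((1/9)·9 + 1.76·4.25) / (1/9 + 1.76) = 8.48/(421/225) = 1908/421 ≈ 4.532.

θ̂_MAP = 4.532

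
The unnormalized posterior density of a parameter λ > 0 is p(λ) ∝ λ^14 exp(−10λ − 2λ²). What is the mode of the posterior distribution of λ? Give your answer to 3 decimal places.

λ̂_MAP = 1.000

ℓ'(λ) = 14/λ − 10 − 4λ. Setting this to zero and multiplying by λ: 4λ² + 10λ − 14 = 0.
λ = (−10 + √(10² + 4·4·14)) / (2·4) = (−10 + √324) / 8 = (−10 + 18)/8 = 1.
ℓ''(λ) = −14/λ² − 4 < 0, confirming a maximum.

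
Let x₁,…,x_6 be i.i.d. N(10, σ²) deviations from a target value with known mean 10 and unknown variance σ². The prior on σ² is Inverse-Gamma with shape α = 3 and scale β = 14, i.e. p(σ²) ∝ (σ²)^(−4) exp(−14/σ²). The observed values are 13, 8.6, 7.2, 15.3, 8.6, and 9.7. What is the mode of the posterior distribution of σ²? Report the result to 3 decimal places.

Sum of squared deviations about the known mean: SS = (13−10)² + (8.6−10)² + (7.2−10)² + (15.3−10)² + (8.6−10)² + (9.7−10)² = 48.94.
The Normal likelihood contributes (σ²)^(−n/2) exp(−SS/(2σ²)), so the posterior is Inverse-Gamma(α + n/2, β + SS/2) = Inverse-Gamma(6, 38.47).
The mode of Inverse-Gamma(a, b) is b/(a+1) = 38.47/7 ≈ 5.496.

σ̂²_MAP = 5.496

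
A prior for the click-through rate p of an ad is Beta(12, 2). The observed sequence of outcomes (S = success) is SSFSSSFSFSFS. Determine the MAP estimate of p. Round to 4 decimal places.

p̂_MAP = 0.7917

Prior: Beta(12, 2).
Data: 8 successes in 12 trials (from the sequence). The binomial likelihood contributes p^8(1−p)^4, so the posterior is Beta(12+8, 2+4) = Beta(20, 6).
For Beta(a, b) with a, b > 1 the mode is (a−1)/(a+b−2) = 19/24 ≈ 0.7917.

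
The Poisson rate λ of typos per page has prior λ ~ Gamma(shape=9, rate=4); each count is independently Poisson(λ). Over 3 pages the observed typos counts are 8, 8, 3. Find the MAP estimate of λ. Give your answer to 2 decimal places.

Σxᵢ = 8+8+3 = 19, with n = 3.
Posterior ∝ λ^8e^(−4λ) · λ^19e^(−3λ) = λ^27e^(−7λ), i.e. Gamma(shape=28, rate=7).
The mode of a Gamma(a, b) with a ≥ 1 (shape–rate) is (a−1)/b = 27/7 ≈ 3.86.

λ̂_MAP = 3.86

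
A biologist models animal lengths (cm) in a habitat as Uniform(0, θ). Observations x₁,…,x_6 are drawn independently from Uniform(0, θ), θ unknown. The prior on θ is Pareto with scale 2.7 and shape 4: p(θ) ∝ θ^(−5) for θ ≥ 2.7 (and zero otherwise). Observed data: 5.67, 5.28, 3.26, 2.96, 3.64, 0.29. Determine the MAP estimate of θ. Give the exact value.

θ̂_MAP = 5.67

The Uniform(0, θ) likelihood is θ^(−n) for θ ≥ max(xᵢ), zero otherwise. Here max(xᵢ) = 5.67.
Posterior ∝ θ^(−5) · θ^(−6) = θ^(−11) on θ ≥ max(2.7, 5.67) = 5.67.
This density is strictly decreasing in θ, so the posterior mode lies at the lower boundary of the support.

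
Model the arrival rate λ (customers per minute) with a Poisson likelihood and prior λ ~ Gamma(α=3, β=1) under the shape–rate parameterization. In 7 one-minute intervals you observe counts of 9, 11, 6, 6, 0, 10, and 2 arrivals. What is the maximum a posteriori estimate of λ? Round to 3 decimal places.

λ̂_MAP = 5.750

Σxᵢ = 9+11+6+6+0+10+2 = 44, with n = 7.
Posterior ∝ λ^2e^(−1λ) · λ^44e^(−7λ) = λ^46e^(−8λ), i.e. Gamma(shape=47, rate=8).
The mode of a Gamma(a, b) with a ≥ 1 (shape–rate) is (a−1)/b = 46/8 ≈ 5.750.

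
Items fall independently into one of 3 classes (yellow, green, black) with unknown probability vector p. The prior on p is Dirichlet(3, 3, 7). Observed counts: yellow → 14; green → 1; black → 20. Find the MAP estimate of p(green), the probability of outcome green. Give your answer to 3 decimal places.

MAP estimate of p(green) = 0.067

The posterior is Dirichlet(αᵢ + nᵢ) = Dirichlet(17, 4, 27).
For a Dirichlet(a₁,…,a_K) with all aᵢ > 1, the mode has j-th component (aⱼ − 1)/(Σaᵢ − K).
Here Σaᵢ = 48 and K = 3, so p(green) = (4 − 1)/(48 − 3) = 3/45 ≈ 0.067.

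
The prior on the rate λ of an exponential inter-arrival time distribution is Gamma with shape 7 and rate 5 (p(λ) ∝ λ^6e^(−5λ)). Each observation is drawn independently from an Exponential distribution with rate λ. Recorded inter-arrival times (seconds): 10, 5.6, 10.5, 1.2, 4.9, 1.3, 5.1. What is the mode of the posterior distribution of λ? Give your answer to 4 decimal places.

λ̂_MAP = 0.2982

The Exponential(rate=λ) likelihood is ∝ λ^n e^(−λΣtᵢ). Here n = 7 and Σtᵢ = 10 + 5.6 + 10.5 + 1.2 + 4.9 + 1.3 + 5.1 = 38.6.
Posterior ∝ λ^6e^(−5λ) · λ^7e^(−38.6λ) = λ^13e^(−43.6λ), i.e. Gamma(14, 43.6).
Mode = (a−1)/b = 13/43.6 ≈ 0.2982.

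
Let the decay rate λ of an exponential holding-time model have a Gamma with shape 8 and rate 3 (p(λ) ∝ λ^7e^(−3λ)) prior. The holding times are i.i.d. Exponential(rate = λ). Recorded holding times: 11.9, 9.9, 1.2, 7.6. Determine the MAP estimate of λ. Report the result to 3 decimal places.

λ̂_MAP = 0.327

The Exponential(rate=λ) likelihood is ∝ λ^n e^(−λΣtᵢ). Here n = 4 and Σtᵢ = 11.9 + 9.9 + 1.2 + 7.6 = 30.6.
Posterior ∝ λ^7e^(−3λ) · λ^4e^(−30.6λ) = λ^11e^(−33.6λ), i.e. Gamma(12, 33.6).
Mode = (a−1)/b = 11/33.6 ≈ 0.327.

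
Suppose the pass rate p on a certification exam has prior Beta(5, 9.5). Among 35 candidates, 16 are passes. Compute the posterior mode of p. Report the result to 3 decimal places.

p̂_MAP = 0.421

Prior: Beta(5, 9.5).
Data: 16 successes in 35 trials. The binomial likelihood contributes p^16(1−p)^19, so the posterior is Beta(5+16, 9.5+19) = Beta(21, 28.5).
For Beta(a, b) with a, b > 1 the mode is (a−1)/(a+b−2) = 20/47.5 ≈ 0.421.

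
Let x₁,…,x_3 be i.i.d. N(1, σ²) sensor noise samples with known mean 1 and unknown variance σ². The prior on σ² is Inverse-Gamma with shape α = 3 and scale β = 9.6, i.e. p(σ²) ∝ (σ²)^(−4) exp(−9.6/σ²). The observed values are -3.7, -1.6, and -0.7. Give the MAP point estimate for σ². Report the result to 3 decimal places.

Sum of squared deviations about the known mean: SS = (-3.7−1)² + (-1.6−1)² + (-0.7−1)² = 31.74.
The Normal likelihood contributes (σ²)^(−n/2) exp(−SS/(2σ²)), so the posterior is Inverse-Gamma(α + n/2, β + SS/2) = Inverse-Gamma(4.5, 25.47).
The mode of Inverse-Gamma(a, b) is b/(a+1) = 25.47/5.5 ≈ 4.631.

σ̂²_MAP = 4.631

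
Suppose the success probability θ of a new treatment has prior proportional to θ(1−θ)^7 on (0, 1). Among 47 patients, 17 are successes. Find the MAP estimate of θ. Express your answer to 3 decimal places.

θ̂_MAP = 0.327

The prior density ∝ θ(1−θ)^7 is the kernel of Beta(2, 8).
Data: 17 successes in 47 trials. The binomial likelihood contributes θ^17(1−θ)^30, so the posterior is Beta(2+17, 8+30) = Beta(19, 38).
For Beta(a, b) with a, b > 1 the mode is (a−1)/(a+b−2) = 18/55 ≈ 0.327.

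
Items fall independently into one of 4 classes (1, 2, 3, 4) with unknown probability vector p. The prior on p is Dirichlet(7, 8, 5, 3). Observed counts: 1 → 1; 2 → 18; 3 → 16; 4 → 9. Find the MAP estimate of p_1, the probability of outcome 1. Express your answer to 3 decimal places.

The posterior is Dirichlet(αᵢ + nᵢ) = Dirichlet(8, 26, 21, 12).
For a Dirichlet(a₁,…,a_K) with all aᵢ > 1, the mode has j-th component (aⱼ − 1)/(Σaᵢ − K).
Here Σaᵢ = 67 and K = 4, so p_1 = (8 − 1)/(67 − 4) = 7/63 ≈ 0.111.

MAP estimate: 0.111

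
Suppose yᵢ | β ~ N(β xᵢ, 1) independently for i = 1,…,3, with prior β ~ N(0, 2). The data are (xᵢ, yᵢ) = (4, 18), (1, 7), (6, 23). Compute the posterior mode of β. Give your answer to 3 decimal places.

β̂_MAP = 4.056

log p(β | y) = −Σ(yᵢ − βxᵢ)²/(2·1) − β²/(2·2) + const.
Setting the derivative to zero: Σxᵢ(yᵢ − βxᵢ)/1 − β/2 = 0, so β = Σxᵢyᵢ / (Σxᵢ² + σ²/τ²).
Σxᵢyᵢ = 4·18 + 1·7 + 6·23 = 217; Σxᵢ² = 53; σ²/τ² = 0.5.
β̂_MAP = 217 / (53 + 0.5) = 217/53.5 ≈ 4.056.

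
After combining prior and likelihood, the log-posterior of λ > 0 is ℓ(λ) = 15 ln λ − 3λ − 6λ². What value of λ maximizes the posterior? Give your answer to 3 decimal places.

ℓ'(λ) = 15/λ − 3 − 12λ. Setting this to zero and multiplying by λ: 12λ² + 3λ − 15 = 0.
λ = (−3 + √(3² + 4·12·15)) / (2·12) = (−3 + √729) / 24 = (−3 + 27)/24 = 1.
ℓ''(λ) = −15/λ² − 12 < 0, confirming a maximum.

λ̂_MAP = 1.000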